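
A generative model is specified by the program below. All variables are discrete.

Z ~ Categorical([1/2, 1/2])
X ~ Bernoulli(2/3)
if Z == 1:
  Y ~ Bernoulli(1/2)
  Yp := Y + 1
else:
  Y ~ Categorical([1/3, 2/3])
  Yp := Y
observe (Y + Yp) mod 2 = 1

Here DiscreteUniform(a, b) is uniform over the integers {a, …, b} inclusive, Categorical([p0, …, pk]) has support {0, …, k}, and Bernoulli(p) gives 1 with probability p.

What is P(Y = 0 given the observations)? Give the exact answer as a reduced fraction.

Enumerate traces; 4 have nonzero weight after conditioning:
  (Z=1, X=0, Y=0) weight 1/12
  (Z=1, X=0, Y=1) weight 1/12
  (Z=1, X=1, Y=0) weight 1/6
  (Z=1, X=1, Y=1) weight 1/6
Group by Y:
  weight(Y=0) = 1/4
  weight(Y=1) = 1/4
Total weight = 1/4 + 1/4 = 1/2
P(Y=0 | obs) = 1/4 / 1/2 = 1/2
P(Y=1 | obs) = 1/4 / 1/2 = 1/2

P(Y = 0 | obs) = 1/2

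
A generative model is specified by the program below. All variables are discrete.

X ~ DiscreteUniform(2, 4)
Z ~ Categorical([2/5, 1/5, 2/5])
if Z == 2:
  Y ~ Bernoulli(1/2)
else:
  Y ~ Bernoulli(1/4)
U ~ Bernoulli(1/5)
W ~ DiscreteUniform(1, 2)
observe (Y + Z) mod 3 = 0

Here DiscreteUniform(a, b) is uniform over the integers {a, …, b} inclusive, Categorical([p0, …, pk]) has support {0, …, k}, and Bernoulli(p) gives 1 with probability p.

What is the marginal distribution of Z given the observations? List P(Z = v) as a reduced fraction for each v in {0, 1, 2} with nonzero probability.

P(Z=0) = 3/5, P(Z=2) = 2/5

Enumerate traces; 24 have nonzero weight after conditioning:
  (X=2, Z=0, Y=0, U=0, W=1) weight 1/25
  (X=2, Z=0, Y=0, U=0, W=2) weight 1/25
  (X=2, Z=0, Y=0, U=1, W=1) weight 1/100
  (X=2, Z=0, Y=0, U=1, W=2) weight 1/100
  (X=2, Z=2, Y=1, U=0, W=1) weight 2/75
  (X=2, Z=2, Y=1, U=0, W=2) weight 2/75
  (X=2, Z=2, Y=1, U=1, W=1) weight 1/150
  (X=2, Z=2, Y=1, U=1, W=2) weight 1/150
  … 16 more
Group by Z:
  weight(Z=0) = 3/10
  weight(Z=2) = 1/5
Total weight = 3/10 + 1/5 = 1/2
P(Z=0 | obs) = 3/10 / 1/2 = 3/5
P(Z=2 | obs) = 1/5 / 1/2 = 2/5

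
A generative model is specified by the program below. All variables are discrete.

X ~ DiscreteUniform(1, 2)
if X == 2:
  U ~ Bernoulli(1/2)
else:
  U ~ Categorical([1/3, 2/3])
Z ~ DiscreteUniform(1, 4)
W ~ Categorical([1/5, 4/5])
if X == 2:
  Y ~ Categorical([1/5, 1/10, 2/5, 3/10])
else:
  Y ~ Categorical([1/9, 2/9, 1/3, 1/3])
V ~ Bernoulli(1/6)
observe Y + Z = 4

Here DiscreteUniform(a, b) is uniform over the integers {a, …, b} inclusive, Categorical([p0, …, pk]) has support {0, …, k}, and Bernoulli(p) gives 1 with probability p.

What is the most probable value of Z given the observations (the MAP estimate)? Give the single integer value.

argmax_v P(Z = v | obs) = 2

Enumerate traces; 64 have nonzero weight after conditioning:
  (X=1, U=0, Z=1, W=0, Y=3, V=0) weight 1/432
  (X=1, U=0, Z=1, W=0, Y=3, V=1) weight 1/2160
  (X=1, U=0, Z=1, W=1, Y=3, V=0) weight 1/108
  (X=1, U=0, Z=1, W=1, Y=3, V=1) weight 1/540
  (X=1, U=0, Z=2, W=0, Y=2, V=0) weight 1/432
  (X=1, U=0, Z=2, W=0, Y=2, V=1) weight 1/2160
  (X=1, U=0, Z=2, W=1, Y=2, V=0) weight 1/108
  (X=1, U=0, Z=2, W=1, Y=2, V=1) weight 1/540
  (X=1, U=0, Z=3, W=0, Y=1, V=0) weight 1/648
  (X=1, U=0, Z=4, W=0, Y=0, V=0) weight 1/1296
  … 54 more
Group by Z:
  weight(Z=1) = 19/240
  weight(Z=2) = 11/120
  weight(Z=3) = 29/720
  weight(Z=4) = 7/180
Total weight = 19/240 + 11/120 + 29/720 + 7/180 = 1/4
P(Z=1 | obs) = 19/240 / 1/4 = 19/60
P(Z=2 | obs) = 11/120 / 1/4 = 11/30
P(Z=3 | obs) = 29/720 / 1/4 = 29/180
P(Z=4 | obs) = 7/180 / 1/4 = 7/45
argmax = 2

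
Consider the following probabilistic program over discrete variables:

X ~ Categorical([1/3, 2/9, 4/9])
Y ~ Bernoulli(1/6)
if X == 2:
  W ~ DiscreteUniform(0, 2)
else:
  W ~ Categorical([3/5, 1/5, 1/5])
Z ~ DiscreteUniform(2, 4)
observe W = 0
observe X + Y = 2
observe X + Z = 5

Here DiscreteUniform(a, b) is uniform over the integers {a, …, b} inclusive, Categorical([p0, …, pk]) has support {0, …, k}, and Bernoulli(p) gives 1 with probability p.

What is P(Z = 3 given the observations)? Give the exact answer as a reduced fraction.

Enumerate traces; 2 have nonzero weight after conditioning:
  (X=1, Y=1, W=0, Z=4) weight 1/135
  (X=2, Y=0, W=0, Z=3) weight 10/243
Group by Z:
  weight(Z=3) = 10/243
  weight(Z=4) = 1/135
Total weight = 10/243 + 1/135 = 59/1215
P(Z=3 | obs) = 10/243 / 59/1215 = 50/59
P(Z=4 | obs) = 1/135 / 59/1215 = 9/59

P(Z = 3 | obs) = 50/59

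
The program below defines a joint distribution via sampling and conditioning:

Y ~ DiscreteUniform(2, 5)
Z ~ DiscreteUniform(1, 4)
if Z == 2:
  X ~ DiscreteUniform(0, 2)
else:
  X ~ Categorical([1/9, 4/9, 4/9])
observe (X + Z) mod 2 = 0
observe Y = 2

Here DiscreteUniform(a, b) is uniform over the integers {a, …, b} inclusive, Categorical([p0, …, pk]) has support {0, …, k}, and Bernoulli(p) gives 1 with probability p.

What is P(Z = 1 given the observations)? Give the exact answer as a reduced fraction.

Enumerate traces; 6 have nonzero weight after conditioning:
  (Y=2, Z=1, X=1) weight 1/36
  (Y=2, Z=2, X=0) weight 1/48
  (Y=2, Z=2, X=2) weight 1/48
  (Y=2, Z=3, X=1) weight 1/36
  (Y=2, Z=4, X=0) weight 1/144
  (Y=2, Z=4, X=2) weight 1/36
Group by Z:
  weight(Z=1) = 1/36
  weight(Z=2) = 1/24
  weight(Z=3) = 1/36
  weight(Z=4) = 5/144
Total weight = 1/36 + 1/24 + 1/36 + 5/144 = 19/144
P(Z=1 | obs) = 1/36 / 19/144 = 4/19
P(Z=2 | obs) = 1/24 / 19/144 = 6/19
P(Z=3 | obs) = 1/36 / 19/144 = 4/19
P(Z=4 | obs) = 5/144 / 19/144 = 5/19

P(Z = 1 | obs) = 4/19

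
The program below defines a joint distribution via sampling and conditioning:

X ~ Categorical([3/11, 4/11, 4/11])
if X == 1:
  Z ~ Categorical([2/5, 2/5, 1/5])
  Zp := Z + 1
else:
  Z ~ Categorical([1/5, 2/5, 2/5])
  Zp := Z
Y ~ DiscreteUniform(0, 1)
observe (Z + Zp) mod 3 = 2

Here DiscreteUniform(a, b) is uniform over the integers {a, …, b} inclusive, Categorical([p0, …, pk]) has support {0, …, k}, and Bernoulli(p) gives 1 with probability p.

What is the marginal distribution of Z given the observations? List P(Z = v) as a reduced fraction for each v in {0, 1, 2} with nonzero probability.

Enumerate traces; 6 have nonzero weight after conditioning:
  (X=0, Z=1, Y=0) weight 3/55
  (X=0, Z=1, Y=1) weight 3/55
  (X=1, Z=2, Y=0) weight 2/55
  (X=1, Z=2, Y=1) weight 2/55
  (X=2, Z=1, Y=0) weight 4/55
  (X=2, Z=1, Y=1) weight 4/55
Group by Z:
  weight(Z=1) = 14/55
  weight(Z=2) = 4/55
Total weight = 14/55 + 4/55 = 18/55
P(Z=1 | obs) = 14/55 / 18/55 = 7/9
P(Z=2 | obs) = 4/55 / 18/55 = 2/9

P(Z=1) = 7/9, P(Z=2) = 2/9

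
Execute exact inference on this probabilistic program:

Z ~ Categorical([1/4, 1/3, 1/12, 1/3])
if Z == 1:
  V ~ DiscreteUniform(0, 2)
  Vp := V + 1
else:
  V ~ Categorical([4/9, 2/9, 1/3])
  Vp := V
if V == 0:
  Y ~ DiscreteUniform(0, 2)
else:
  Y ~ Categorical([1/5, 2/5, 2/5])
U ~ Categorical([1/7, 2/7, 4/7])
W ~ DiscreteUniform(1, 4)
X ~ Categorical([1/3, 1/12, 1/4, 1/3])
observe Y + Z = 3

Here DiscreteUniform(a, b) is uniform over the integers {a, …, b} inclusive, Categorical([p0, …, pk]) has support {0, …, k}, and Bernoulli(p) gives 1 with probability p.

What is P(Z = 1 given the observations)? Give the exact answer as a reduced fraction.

Enumerate traces; 432 have nonzero weight after conditioning:
  (Z=1, V=0, Y=2, U=0, W=1, X=0) weight 1/2268
  (Z=1, V=0, Y=2, U=0, W=1, X=1) weight 1/9072
  (Z=1, V=0, Y=2, U=0, W=1, X=2) weight 1/3024
  (Z=1, V=0, Y=2, U=0, W=1, X=3) weight 1/2268
  (Z=1, V=0, Y=2, U=0, W=2, X=0) weight 1/2268
  (Z=1, V=0, Y=2, U=0, W=2, X=1) weight 1/9072
  (Z=1, V=0, Y=2, U=0, W=2, X=2) weight 1/3024
  (Z=1, V=0, Y=2, U=0, W=2, X=3) weight 1/2268
  (Z=2, V=0, Y=1, U=0, W=1, X=0) weight 1/6804
  (Z=3, V=0, Y=0, U=0, W=1, X=0) weight 1/1701
  … 422 more
Group by Z:
  weight(Z=1) = 17/135
  weight(Z=2) = 5/162
  weight(Z=3) = 7/81
Total weight = 17/135 + 5/162 + 7/81 = 197/810
P(Z=1 | obs) = 17/135 / 197/810 = 102/197
P(Z=2 | obs) = 5/162 / 197/810 = 25/197
P(Z=3 | obs) = 7/81 / 197/810 = 70/197

P(Z = 1 | obs) = 102/197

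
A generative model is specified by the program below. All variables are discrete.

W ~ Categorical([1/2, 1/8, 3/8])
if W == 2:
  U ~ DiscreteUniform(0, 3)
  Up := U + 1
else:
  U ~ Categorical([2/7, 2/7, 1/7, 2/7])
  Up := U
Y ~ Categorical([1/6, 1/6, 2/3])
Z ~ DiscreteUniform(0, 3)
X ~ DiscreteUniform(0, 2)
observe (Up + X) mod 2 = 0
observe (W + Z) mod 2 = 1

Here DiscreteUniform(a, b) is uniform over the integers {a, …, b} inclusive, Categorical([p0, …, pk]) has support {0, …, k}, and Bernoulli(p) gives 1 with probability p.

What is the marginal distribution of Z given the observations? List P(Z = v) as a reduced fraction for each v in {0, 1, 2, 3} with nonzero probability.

P(Z=0) = 10/163, P(Z=1) = 143/326, P(Z=2) = 10/163, P(Z=3) = 143/326

Enumerate traces; 108 have nonzero weight after conditioning:
  (W=0, U=0, Y=0, Z=1, X=0) weight 1/504
  (W=0, U=0, Y=0, Z=1, X=2) weight 1/504
  (W=0, U=0, Y=0, Z=3, X=0) weight 1/504
  (W=0, U=0, Y=0, Z=3, X=2) weight 1/504
  (W=0, U=0, Y=1, Z=1, X=0) weight 1/504
  (W=0, U=0, Y=1, Z=1, X=2) weight 1/504
  (W=0, U=0, Y=1, Z=3, X=0) weight 1/504
  (W=0, U=0, Y=1, Z=3, X=2) weight 1/504
  (W=1, U=0, Y=0, Z=0, X=0) weight 1/2016
  (W=1, U=0, Y=0, Z=2, X=0) weight 1/2016
  … 98 more
Group by Z:
  weight(Z=0) = 5/336
  weight(Z=1) = 143/1344
  weight(Z=2) = 5/336
  weight(Z=3) = 143/1344
Total weight = 5/336 + 143/1344 + 5/336 + 143/1344 = 163/672
P(Z=0 | obs) = 5/336 / 163/672 = 10/163
P(Z=1 | obs) = 143/1344 / 163/672 = 143/326
P(Z=2 | obs) = 5/336 / 163/672 = 10/163
P(Z=3 | obs) = 143/1344 / 163/672 = 143/326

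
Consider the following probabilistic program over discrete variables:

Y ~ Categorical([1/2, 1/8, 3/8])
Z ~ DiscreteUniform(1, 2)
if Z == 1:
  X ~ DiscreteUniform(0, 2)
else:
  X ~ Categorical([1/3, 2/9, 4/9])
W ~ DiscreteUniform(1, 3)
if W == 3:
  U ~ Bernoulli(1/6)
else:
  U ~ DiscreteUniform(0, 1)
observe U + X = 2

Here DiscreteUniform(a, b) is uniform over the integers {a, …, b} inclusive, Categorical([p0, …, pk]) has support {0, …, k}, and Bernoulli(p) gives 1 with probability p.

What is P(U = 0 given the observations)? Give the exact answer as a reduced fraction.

P(U = 0 | obs) = 11/16

Enumerate traces; 36 have nonzero weight after conditioning:
  (Y=0, Z=1, X=1, W=1, U=1) weight 1/72
  (Y=0, Z=1, X=1, W=2, U=1) weight 1/72
  (Y=0, Z=1, X=1, W=3, U=1) weight 1/216
  (Y=0, Z=1, X=2, W=1, U=0) weight 1/72
  (Y=0, Z=1, X=2, W=2, U=0) weight 1/72
  (Y=0, Z=1, X=2, W=3, U=0) weight 5/216
  (Y=0, Z=2, X=1, W=1, U=1) weight 1/108
  (Y=0, Z=2, X=1, W=2, U=1) weight 1/108
  … 28 more
Group by U:
  weight(U=0) = 77/324
  weight(U=1) = 35/324
Total weight = 77/324 + 35/324 = 28/81
P(U=0 | obs) = 77/324 / 28/81 = 11/16
P(U=1 | obs) = 35/324 / 28/81 = 5/16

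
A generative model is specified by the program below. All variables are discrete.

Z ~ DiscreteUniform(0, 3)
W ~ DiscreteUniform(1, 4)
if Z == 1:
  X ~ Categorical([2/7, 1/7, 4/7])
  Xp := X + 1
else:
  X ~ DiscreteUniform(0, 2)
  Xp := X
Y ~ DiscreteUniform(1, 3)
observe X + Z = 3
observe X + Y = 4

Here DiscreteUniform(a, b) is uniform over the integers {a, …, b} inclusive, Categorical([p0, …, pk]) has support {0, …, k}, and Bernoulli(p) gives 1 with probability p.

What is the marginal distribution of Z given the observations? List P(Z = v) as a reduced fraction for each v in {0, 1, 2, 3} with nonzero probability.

P(Z=1) = 12/19, P(Z=2) = 7/19

Enumerate traces; 8 have nonzero weight after conditioning:
  (Z=1, W=1, X=2, Y=2) weight 1/84
  (Z=1, W=2, X=2, Y=2) weight 1/84
  (Z=1, W=3, X=2, Y=2) weight 1/84
  (Z=1, W=4, X=2, Y=2) weight 1/84
  (Z=2, W=1, X=1, Y=3) weight 1/144
  (Z=2, W=2, X=1, Y=3) weight 1/144
  (Z=2, W=3, X=1, Y=3) weight 1/144
  (Z=2, W=4, X=1, Y=3) weight 1/144
Group by Z:
  weight(Z=1) = 1/21
  weight(Z=2) = 1/36
Total weight = 1/21 + 1/36 = 19/252
P(Z=1 | obs) = 1/21 / 19/252 = 12/19
P(Z=2 | obs) = 1/36 / 19/252 = 7/19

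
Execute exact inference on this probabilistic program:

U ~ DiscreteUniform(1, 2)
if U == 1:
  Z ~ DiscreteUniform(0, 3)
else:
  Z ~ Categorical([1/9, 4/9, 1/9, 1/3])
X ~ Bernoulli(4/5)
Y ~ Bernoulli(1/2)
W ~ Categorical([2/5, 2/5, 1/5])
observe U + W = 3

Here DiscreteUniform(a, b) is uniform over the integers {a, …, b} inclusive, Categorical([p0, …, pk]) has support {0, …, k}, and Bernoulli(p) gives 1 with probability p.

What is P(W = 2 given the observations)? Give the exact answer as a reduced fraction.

P(W = 2 | obs) = 1/3

Enumerate traces; 32 have nonzero weight after conditioning:
  (U=1, Z=0, X=0, Y=0, W=2) weight 1/400
  (U=1, Z=0, X=0, Y=1, W=2) weight 1/400
  (U=1, Z=0, X=1, Y=0, W=2) weight 1/100
  (U=1, Z=0, X=1, Y=1, W=2) weight 1/100
  (U=1, Z=1, X=0, Y=0, W=2) weight 1/400
  (U=1, Z=1, X=0, Y=1, W=2) weight 1/400
  (U=1, Z=1, X=1, Y=0, W=2) weight 1/100
  (U=1, Z=1, X=1, Y=1, W=2) weight 1/100
  (U=2, Z=0, X=0, Y=0, W=1) weight 1/450
  … 23 more
Group by W:
  weight(W=1) = 1/5
  weight(W=2) = 1/10
Total weight = 1/5 + 1/10 = 3/10
P(W=1 | obs) = 1/5 / 3/10 = 2/3
P(W=2 | obs) = 1/10 / 3/10 = 1/3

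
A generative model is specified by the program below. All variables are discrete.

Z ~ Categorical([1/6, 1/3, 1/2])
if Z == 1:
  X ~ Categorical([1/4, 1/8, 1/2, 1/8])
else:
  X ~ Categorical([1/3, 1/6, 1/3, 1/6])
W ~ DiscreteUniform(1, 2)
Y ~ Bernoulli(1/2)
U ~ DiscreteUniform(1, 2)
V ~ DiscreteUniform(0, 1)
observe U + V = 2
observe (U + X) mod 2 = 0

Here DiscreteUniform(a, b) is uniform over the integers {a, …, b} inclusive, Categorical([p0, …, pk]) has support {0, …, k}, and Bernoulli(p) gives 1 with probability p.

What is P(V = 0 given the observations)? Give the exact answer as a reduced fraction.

Enumerate traces; 48 have nonzero weight after conditioning:
  (Z=0, X=0, W=1, Y=0, U=2, V=0) weight 1/288
  (Z=0, X=0, W=1, Y=1, U=2, V=0) weight 1/288
  (Z=0, X=0, W=2, Y=0, U=2, V=0) weight 1/288
  (Z=0, X=0, W=2, Y=1, U=2, V=0) weight 1/288
  (Z=0, X=1, W=1, Y=0, U=1, V=1) weight 1/576
  (Z=0, X=1, W=1, Y=1, U=1, V=1) weight 1/576
  (Z=0, X=1, W=2, Y=0, U=1, V=1) weight 1/576
  (Z=0, X=1, W=2, Y=1, U=1, V=1) weight 1/576
  … 40 more
Group by V:
  weight(V=0) = 25/144
  weight(V=1) = 11/144
Total weight = 25/144 + 11/144 = 1/4
P(V=0 | obs) = 25/144 / 1/4 = 25/36
P(V=1 | obs) = 11/144 / 1/4 = 11/36

P(V = 0 | obs) = 25/36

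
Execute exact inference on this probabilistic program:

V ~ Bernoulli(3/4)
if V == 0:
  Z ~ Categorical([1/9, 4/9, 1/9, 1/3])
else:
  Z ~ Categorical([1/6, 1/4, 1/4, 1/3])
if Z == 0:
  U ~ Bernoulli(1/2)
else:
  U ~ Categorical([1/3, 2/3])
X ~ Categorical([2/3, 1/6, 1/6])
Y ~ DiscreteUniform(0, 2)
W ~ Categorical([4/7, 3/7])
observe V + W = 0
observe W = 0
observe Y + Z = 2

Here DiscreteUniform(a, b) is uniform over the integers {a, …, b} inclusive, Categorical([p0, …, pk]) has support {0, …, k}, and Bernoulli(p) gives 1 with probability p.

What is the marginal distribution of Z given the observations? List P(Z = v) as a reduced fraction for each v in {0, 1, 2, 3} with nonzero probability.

P(Z=0) = 1/6, P(Z=1) = 2/3, P(Z=2) = 1/6

Enumerate traces; 18 have nonzero weight after conditioning:
  (V=0, Z=0, U=0, X=0, Y=2, W=0) weight 1/567
  (V=0, Z=0, U=0, X=1, Y=2, W=0) weight 1/2268
  (V=0, Z=0, U=0, X=2, Y=2, W=0) weight 1/2268
  (V=0, Z=0, U=1, X=0, Y=2, W=0) weight 1/567
  (V=0, Z=0, U=1, X=1, Y=2, W=0) weight 1/2268
  (V=0, Z=0, U=1, X=2, Y=2, W=0) weight 1/2268
  (V=0, Z=1, U=0, X=0, Y=1, W=0) weight 8/1701
  (V=0, Z=1, U=0, X=1, Y=1, W=0) weight 2/1701
  (V=0, Z=2, U=0, X=0, Y=0, W=0) weight 2/1701
  … 9 more
Group by Z:
  weight(Z=0) = 1/189
  weight(Z=1) = 4/189
  weight(Z=2) = 1/189
Total weight = 1/189 + 4/189 + 1/189 = 2/63
P(Z=0 | obs) = 1/189 / 2/63 = 1/6
P(Z=1 | obs) = 4/189 / 2/63 = 2/3
P(Z=2 | obs) = 1/189 / 2/63 = 1/6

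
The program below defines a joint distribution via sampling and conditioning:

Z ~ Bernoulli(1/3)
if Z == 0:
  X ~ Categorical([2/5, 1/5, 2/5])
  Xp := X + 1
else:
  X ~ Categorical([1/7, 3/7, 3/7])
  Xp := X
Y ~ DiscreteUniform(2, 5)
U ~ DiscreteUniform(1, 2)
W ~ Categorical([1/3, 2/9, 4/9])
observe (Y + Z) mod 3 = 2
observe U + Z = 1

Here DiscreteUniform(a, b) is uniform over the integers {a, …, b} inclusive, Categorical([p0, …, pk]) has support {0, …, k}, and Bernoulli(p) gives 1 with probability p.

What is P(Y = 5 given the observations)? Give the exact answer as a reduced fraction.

Enumerate traces; 18 have nonzero weight after conditioning:
  (Z=0, X=0, Y=2, U=1, W=0) weight 1/90
  (Z=0, X=0, Y=2, U=1, W=1) weight 1/135
  (Z=0, X=0, Y=2, U=1, W=2) weight 2/135
  (Z=0, X=0, Y=5, U=1, W=0) weight 1/90
  (Z=0, X=0, Y=5, U=1, W=1) weight 1/135
  (Z=0, X=0, Y=5, U=1, W=2) weight 2/135
  (Z=0, X=1, Y=2, U=1, W=0) weight 1/180
  (Z=0, X=1, Y=2, U=1, W=1) weight 1/270
  … 10 more
Group by Y:
  weight(Y=2) = 1/12
  weight(Y=5) = 1/12
Total weight = 1/12 + 1/12 = 1/6
P(Y=2 | obs) = 1/12 / 1/6 = 1/2
P(Y=5 | obs) = 1/12 / 1/6 = 1/2

P(Y = 5 | obs) = 1/2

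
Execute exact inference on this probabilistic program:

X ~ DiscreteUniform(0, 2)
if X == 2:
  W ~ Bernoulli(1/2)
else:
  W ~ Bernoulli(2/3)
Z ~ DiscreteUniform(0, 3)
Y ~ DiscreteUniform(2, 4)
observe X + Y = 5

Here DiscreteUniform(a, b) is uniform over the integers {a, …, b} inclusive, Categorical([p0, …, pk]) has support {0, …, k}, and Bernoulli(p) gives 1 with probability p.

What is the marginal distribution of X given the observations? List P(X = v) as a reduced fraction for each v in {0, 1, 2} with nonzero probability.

P(X=1) = 1/2, P(X=2) = 1/2

Enumerate traces; 16 have nonzero weight after conditioning:
  (X=1, W=0, Z=0, Y=4) weight 1/108
  (X=1, W=0, Z=1, Y=4) weight 1/108
  (X=1, W=0, Z=2, Y=4) weight 1/108
  (X=1, W=0, Z=3, Y=4) weight 1/108
  (X=1, W=1, Z=0, Y=4) weight 1/54
  (X=1, W=1, Z=1, Y=4) weight 1/54
  (X=1, W=1, Z=2, Y=4) weight 1/54
  (X=1, W=1, Z=3, Y=4) weight 1/54
  (X=2, W=0, Z=0, Y=3) weight 1/72
  … 7 more
Group by X:
  weight(X=1) = 1/9
  weight(X=2) = 1/9
Total weight = 1/9 + 1/9 = 2/9
P(X=1 | obs) = 1/9 / 2/9 = 1/2
P(X=2 | obs) = 1/9 / 2/9 = 1/2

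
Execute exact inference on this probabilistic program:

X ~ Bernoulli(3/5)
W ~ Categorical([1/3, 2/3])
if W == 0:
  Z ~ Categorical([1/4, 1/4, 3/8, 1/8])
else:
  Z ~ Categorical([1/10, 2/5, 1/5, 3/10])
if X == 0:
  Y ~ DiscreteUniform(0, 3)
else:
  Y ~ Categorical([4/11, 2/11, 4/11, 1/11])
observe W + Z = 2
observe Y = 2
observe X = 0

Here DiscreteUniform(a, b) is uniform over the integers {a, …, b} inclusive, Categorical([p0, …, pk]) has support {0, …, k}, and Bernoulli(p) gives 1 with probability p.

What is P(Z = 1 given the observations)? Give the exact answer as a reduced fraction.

P(Z = 1 | obs) = 32/47

Enumerate traces; 2 have nonzero weight after conditioning:
  (X=0, W=0, Z=2, Y=2) weight 1/80
  (X=0, W=1, Z=1, Y=2) weight 2/75
Group by Z:
  weight(Z=1) = 2/75
  weight(Z=2) = 1/80
Total weight = 2/75 + 1/80 = 47/1200
P(Z=1 | obs) = 2/75 / 47/1200 = 32/47
P(Z=2 | obs) = 1/80 / 47/1200 = 15/47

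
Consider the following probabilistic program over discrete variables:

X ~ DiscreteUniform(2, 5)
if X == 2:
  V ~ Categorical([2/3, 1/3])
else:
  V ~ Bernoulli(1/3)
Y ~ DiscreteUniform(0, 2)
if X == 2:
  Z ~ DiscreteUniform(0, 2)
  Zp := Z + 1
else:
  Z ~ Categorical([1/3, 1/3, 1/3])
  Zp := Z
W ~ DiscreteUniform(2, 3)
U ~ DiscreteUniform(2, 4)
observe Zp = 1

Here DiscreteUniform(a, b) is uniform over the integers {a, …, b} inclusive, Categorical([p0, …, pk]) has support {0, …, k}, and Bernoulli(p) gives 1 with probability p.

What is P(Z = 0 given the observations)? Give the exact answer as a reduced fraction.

Enumerate traces; 144 have nonzero weight after conditioning:
  (X=2, V=0, Y=0, Z=0, W=2, U=2) weight 1/324
  (X=2, V=0, Y=0, Z=0, W=2, U=3) weight 1/324
  (X=2, V=0, Y=0, Z=0, W=2, U=4) weight 1/324
  (X=2, V=0, Y=0, Z=0, W=3, U=2) weight 1/324
  (X=2, V=0, Y=0, Z=0, W=3, U=3) weight 1/324
  (X=2, V=0, Y=0, Z=0, W=3, U=4) weight 1/324
  (X=2, V=0, Y=1, Z=0, W=2, U=2) weight 1/324
  (X=2, V=0, Y=1, Z=0, W=2, U=3) weight 1/324
  (X=3, V=0, Y=0, Z=1, W=2, U=2) weight 1/324
  … 135 more
Group by Z:
  weight(Z=0) = 1/12
  weight(Z=1) = 1/4
Total weight = 1/12 + 1/4 = 1/3
P(Z=0 | obs) = 1/12 / 1/3 = 1/4
P(Z=1 | obs) = 1/4 / 1/3 = 3/4

P(Z = 0 | obs) = 1/4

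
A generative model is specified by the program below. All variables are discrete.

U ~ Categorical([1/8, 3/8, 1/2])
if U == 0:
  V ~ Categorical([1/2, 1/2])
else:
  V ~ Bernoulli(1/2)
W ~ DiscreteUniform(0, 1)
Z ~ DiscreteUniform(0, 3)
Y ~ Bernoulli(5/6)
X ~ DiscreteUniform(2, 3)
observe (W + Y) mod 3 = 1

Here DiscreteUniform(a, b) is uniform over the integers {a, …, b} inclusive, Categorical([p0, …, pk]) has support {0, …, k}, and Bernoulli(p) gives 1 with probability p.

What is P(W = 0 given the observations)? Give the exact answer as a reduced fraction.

Enumerate traces; 96 have nonzero weight after conditioning:
  (U=0, V=0, W=0, Z=0, Y=1, X=2) weight 5/1536
  (U=0, V=0, W=0, Z=0, Y=1, X=3) weight 5/1536
  (U=0, V=0, W=0, Z=1, Y=1, X=2) weight 5/1536
  (U=0, V=0, W=0, Z=1, Y=1, X=3) weight 5/1536
  (U=0, V=0, W=0, Z=2, Y=1, X=2) weight 5/1536
  (U=0, V=0, W=0, Z=2, Y=1, X=3) weight 5/1536
  (U=0, V=0, W=0, Z=3, Y=1, X=2) weight 5/1536
  (U=0, V=0, W=0, Z=3, Y=1, X=3) weight 5/1536
  (U=0, V=0, W=1, Z=0, Y=0, X=2) weight 1/1536
  … 87 more
Group by W:
  weight(W=0) = 5/12
  weight(W=1) = 1/12
Total weight = 5/12 + 1/12 = 1/2
P(W=0 | obs) = 5/12 / 1/2 = 5/6
P(W=1 | obs) = 1/12 / 1/2 = 1/6

P(W = 0 | obs) = 5/6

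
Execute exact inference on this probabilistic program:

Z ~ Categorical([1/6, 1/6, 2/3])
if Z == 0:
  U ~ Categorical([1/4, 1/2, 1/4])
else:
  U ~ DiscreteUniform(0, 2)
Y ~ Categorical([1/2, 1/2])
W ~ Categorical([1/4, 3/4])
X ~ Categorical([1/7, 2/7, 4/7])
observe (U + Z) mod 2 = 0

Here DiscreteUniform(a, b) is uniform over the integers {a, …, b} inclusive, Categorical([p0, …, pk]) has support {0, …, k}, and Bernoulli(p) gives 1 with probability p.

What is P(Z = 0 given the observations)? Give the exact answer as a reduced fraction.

P(Z = 0 | obs) = 1/7

Enumerate traces; 60 have nonzero weight after conditioning:
  (Z=0, U=0, Y=0, W=0, X=0) weight 1/1344
  (Z=0, U=0, Y=0, W=0, X=1) weight 1/672
  (Z=0, U=0, Y=0, W=0, X=2) weight 1/336
  (Z=0, U=0, Y=0, W=1, X=0) weight 1/448
  (Z=0, U=0, Y=0, W=1, X=1) weight 1/224
  (Z=0, U=0, Y=0, W=1, X=2) weight 1/112
  (Z=0, U=0, Y=1, W=0, X=0) weight 1/1344
  (Z=0, U=0, Y=1, W=0, X=1) weight 1/672
  (Z=1, U=1, Y=0, W=0, X=0) weight 1/1008
  (Z=2, U=0, Y=0, W=0, X=0) weight 1/252
  … 50 more
Group by Z:
  weight(Z=0) = 1/12
  weight(Z=1) = 1/18
  weight(Z=2) = 4/9
Total weight = 1/12 + 1/18 + 4/9 = 7/12
P(Z=0 | obs) = 1/12 / 7/12 = 1/7
P(Z=1 | obs) = 1/18 / 7/12 = 2/21
P(Z=2 | obs) = 4/9 / 7/12 = 16/21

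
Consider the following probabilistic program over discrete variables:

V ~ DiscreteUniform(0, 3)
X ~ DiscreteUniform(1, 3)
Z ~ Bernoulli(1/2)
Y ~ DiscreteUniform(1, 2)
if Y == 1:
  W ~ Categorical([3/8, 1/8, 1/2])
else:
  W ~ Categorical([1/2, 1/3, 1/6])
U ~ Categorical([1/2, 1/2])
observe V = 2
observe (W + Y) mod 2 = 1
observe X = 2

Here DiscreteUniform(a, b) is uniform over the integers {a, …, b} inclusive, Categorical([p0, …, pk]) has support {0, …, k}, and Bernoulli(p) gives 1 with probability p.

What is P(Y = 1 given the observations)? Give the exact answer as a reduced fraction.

Enumerate traces; 12 have nonzero weight after conditioning:
  (V=2, X=2, Z=0, Y=1, W=0, U=0) weight 1/256
  (V=2, X=2, Z=0, Y=1, W=0, U=1) weight 1/256
  (V=2, X=2, Z=0, Y=1, W=2, U=0) weight 1/192
  (V=2, X=2, Z=0, Y=1, W=2, U=1) weight 1/192
  (V=2, X=2, Z=0, Y=2, W=1, U=0) weight 1/288
  (V=2, X=2, Z=0, Y=2, W=1, U=1) weight 1/288
  (V=2, X=2, Z=1, Y=1, W=0, U=0) weight 1/256
  (V=2, X=2, Z=1, Y=1, W=0, U=1) weight 1/256
  … 4 more
Group by Y:
  weight(Y=1) = 7/192
  weight(Y=2) = 1/72
Total weight = 7/192 + 1/72 = 29/576
P(Y=1 | obs) = 7/192 / 29/576 = 21/29
P(Y=2 | obs) = 1/72 / 29/576 = 8/29

P(Y = 1 | obs) = 21/29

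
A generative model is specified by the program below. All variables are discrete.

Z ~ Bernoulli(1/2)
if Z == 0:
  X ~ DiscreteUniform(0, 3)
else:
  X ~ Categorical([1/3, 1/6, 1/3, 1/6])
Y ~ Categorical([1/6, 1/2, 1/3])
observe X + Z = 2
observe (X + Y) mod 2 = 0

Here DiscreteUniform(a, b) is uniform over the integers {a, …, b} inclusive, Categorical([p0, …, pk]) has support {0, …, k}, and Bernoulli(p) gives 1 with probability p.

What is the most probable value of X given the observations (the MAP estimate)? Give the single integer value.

Enumerate traces; 3 have nonzero weight after conditioning:
  (Z=0, X=2, Y=0) weight 1/48
  (Z=0, X=2, Y=2) weight 1/24
  (Z=1, X=1, Y=1) weight 1/24
Group by X:
  weight(X=1) = 1/24
  weight(X=2) = 1/16
Total weight = 1/24 + 1/16 = 5/48
P(X=1 | obs) = 1/24 / 5/48 = 2/5
P(X=2 | obs) = 1/16 / 5/48 = 3/5
argmax = 2

argmax_v P(X = v | obs) = 2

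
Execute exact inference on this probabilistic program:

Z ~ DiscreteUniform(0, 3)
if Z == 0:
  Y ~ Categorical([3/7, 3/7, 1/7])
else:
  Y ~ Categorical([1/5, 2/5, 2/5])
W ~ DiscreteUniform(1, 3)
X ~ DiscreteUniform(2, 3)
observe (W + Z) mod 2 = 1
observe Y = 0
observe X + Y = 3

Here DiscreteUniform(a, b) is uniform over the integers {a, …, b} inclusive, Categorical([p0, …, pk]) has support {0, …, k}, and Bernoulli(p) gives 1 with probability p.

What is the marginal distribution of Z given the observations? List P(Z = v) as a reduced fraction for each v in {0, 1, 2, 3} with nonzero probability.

P(Z=0) = 15/29, P(Z=1) = 7/58, P(Z=2) = 7/29, P(Z=3) = 7/58

Enumerate traces; 6 have nonzero weight after conditioning:
  (Z=0, Y=0, W=1, X=3) weight 1/56
  (Z=0, Y=0, W=3, X=3) weight 1/56
  (Z=1, Y=0, W=2, X=3) weight 1/120
  (Z=2, Y=0, W=1, X=3) weight 1/120
  (Z=2, Y=0, W=3, X=3) weight 1/120
  (Z=3, Y=0, W=2, X=3) weight 1/120
Group by Z:
  weight(Z=0) = 1/28
  weight(Z=1) = 1/120
  weight(Z=2) = 1/60
  weight(Z=3) = 1/120
Total weight = 1/28 + 1/120 + 1/60 + 1/120 = 29/420
P(Z=0 | obs) = 1/28 / 29/420 = 15/29
P(Z=1 | obs) = 1/120 / 29/420 = 7/58
P(Z=2 | obs) = 1/60 / 29/420 = 7/29
P(Z=3 | obs) = 1/120 / 29/420 = 7/58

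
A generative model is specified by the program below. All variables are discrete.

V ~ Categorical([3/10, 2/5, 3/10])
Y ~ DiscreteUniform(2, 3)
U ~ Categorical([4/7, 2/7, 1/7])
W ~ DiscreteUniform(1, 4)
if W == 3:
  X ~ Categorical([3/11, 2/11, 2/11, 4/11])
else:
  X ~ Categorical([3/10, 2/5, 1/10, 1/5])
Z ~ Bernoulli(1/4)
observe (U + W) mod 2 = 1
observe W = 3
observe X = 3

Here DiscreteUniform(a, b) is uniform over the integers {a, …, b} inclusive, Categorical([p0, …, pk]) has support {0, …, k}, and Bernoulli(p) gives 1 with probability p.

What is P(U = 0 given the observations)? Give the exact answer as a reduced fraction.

Enumerate traces; 24 have nonzero weight after conditioning:
  (V=0, Y=2, U=0, W=3, X=3, Z=0) weight 9/1540
  (V=0, Y=2, U=0, W=3, X=3, Z=1) weight 3/1540
  (V=0, Y=2, U=2, W=3, X=3, Z=0) weight 9/6160
  (V=0, Y=2, U=2, W=3, X=3, Z=1) weight 3/6160
  (V=0, Y=3, U=0, W=3, X=3, Z=0) weight 9/1540
  (V=0, Y=3, U=0, W=3, X=3, Z=1) weight 3/1540
  (V=0, Y=3, U=2, W=3, X=3, Z=0) weight 9/6160
  (V=0, Y=3, U=2, W=3, X=3, Z=1) weight 3/6160
  … 16 more
Group by U:
  weight(U=0) = 4/77
  weight(U=2) = 1/77
Total weight = 4/77 + 1/77 = 5/77
P(U=0 | obs) = 4/77 / 5/77 = 4/5
P(U=2 | obs) = 1/77 / 5/77 = 1/5

P(U = 0 | obs) = 4/5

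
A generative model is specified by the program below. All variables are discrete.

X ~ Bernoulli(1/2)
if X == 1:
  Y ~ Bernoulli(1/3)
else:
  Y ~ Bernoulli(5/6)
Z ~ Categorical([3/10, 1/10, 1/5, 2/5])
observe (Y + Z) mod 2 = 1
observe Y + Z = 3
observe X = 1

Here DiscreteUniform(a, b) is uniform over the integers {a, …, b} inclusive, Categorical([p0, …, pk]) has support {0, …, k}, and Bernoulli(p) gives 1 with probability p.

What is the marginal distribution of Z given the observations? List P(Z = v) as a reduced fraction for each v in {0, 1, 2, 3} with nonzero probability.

P(Z=2) = 1/5, P(Z=3) = 4/5

Enumerate traces; 2 have nonzero weight after conditioning:
  (X=1, Y=0, Z=3) weight 2/15
  (X=1, Y=1, Z=2) weight 1/30
Group by Z:
  weight(Z=2) = 1/30
  weight(Z=3) = 2/15
Total weight = 1/30 + 2/15 = 1/6
P(Z=2 | obs) = 1/30 / 1/6 = 1/5
P(Z=3 | obs) = 2/15 / 1/6 = 4/5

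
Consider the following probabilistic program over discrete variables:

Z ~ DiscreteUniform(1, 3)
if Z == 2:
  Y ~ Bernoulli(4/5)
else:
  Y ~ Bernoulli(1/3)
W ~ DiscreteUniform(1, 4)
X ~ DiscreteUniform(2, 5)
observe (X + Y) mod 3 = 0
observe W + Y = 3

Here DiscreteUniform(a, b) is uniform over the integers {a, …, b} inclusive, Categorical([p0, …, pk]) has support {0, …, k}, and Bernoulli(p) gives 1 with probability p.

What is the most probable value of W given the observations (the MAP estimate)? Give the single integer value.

argmax_v P(W = v | obs) = 2

Enumerate traces; 9 have nonzero weight after conditioning:
  (Z=1, Y=0, W=3, X=3) weight 1/72
  (Z=1, Y=1, W=2, X=2) weight 1/144
  (Z=1, Y=1, W=2, X=5) weight 1/144
  (Z=2, Y=0, W=3, X=3) weight 1/240
  (Z=2, Y=1, W=2, X=2) weight 1/60
  (Z=2, Y=1, W=2, X=5) weight 1/60
  (Z=3, Y=0, W=3, X=3) weight 1/72
  (Z=3, Y=1, W=2, X=2) weight 1/144
  … 1 more
Group by W:
  weight(W=2) = 11/180
  weight(W=3) = 23/720
Total weight = 11/180 + 23/720 = 67/720
P(W=2 | obs) = 11/180 / 67/720 = 44/67
P(W=3 | obs) = 23/720 / 67/720 = 23/67
argmax = 2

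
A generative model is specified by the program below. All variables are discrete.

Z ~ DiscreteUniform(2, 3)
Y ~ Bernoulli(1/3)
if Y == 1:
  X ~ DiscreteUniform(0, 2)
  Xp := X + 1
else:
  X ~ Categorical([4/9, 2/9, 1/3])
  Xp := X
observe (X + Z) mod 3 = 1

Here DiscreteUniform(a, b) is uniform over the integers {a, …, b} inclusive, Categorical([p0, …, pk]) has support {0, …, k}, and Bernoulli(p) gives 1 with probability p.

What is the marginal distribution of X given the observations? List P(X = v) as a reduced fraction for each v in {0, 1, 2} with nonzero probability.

P(X=1) = 7/16, P(X=2) = 9/16

Enumerate traces; 4 have nonzero weight after conditioning:
  (Z=2, Y=0, X=2) weight 1/9
  (Z=2, Y=1, X=2) weight 1/18
  (Z=3, Y=0, X=1) weight 2/27
  (Z=3, Y=1, X=1) weight 1/18
Group by X:
  weight(X=1) = 7/54
  weight(X=2) = 1/6
Total weight = 7/54 + 1/6 = 8/27
P(X=1 | obs) = 7/54 / 8/27 = 7/16
P(X=2 | obs) = 1/6 / 8/27 = 9/16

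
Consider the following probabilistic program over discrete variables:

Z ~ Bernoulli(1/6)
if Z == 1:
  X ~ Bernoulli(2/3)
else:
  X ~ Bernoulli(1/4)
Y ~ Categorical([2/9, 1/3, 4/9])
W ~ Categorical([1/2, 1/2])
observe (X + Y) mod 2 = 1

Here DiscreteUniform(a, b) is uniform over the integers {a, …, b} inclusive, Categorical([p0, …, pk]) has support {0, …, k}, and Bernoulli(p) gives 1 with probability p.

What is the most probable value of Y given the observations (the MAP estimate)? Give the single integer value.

argmax_v P(Y = v | obs) = 1

Enumerate traces; 12 have nonzero weight after conditioning:
  (Z=0, X=0, Y=1, W=0) weight 5/48
  (Z=0, X=0, Y=1, W=1) weight 5/48
  (Z=0, X=1, Y=0, W=0) weight 5/216
  (Z=0, X=1, Y=0, W=1) weight 5/216
  (Z=0, X=1, Y=2, W=0) weight 5/108
  (Z=0, X=1, Y=2, W=1) weight 5/108
  (Z=1, X=0, Y=1, W=0) weight 1/108
  (Z=1, X=0, Y=1, W=1) weight 1/108
  … 4 more
Group by Y:
  weight(Y=0) = 23/324
  weight(Y=1) = 49/216
  weight(Y=2) = 23/162
Total weight = 23/324 + 49/216 + 23/162 = 95/216
P(Y=0 | obs) = 23/324 / 95/216 = 46/285
P(Y=1 | obs) = 49/216 / 95/216 = 49/95
P(Y=2 | obs) = 23/162 / 95/216 = 92/285
argmax = 1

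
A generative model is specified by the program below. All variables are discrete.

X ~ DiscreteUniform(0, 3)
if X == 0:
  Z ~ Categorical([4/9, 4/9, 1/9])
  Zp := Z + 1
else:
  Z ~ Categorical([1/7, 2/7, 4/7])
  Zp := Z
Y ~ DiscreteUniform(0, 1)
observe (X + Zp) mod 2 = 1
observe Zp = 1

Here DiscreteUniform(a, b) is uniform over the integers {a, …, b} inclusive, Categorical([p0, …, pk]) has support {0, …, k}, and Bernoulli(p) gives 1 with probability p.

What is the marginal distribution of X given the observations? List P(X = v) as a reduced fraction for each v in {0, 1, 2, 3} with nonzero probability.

Enumerate traces; 4 have nonzero weight after conditioning:
  (X=0, Z=0, Y=0) weight 1/18
  (X=0, Z=0, Y=1) weight 1/18
  (X=2, Z=1, Y=0) weight 1/28
  (X=2, Z=1, Y=1) weight 1/28
Group by X:
  weight(X=0) = 1/9
  weight(X=2) = 1/14
Total weight = 1/9 + 1/14 = 23/126
P(X=0 | obs) = 1/9 / 23/126 = 14/23
P(X=2 | obs) = 1/14 / 23/126 = 9/23

P(X=0) = 14/23, P(X=2) = 9/23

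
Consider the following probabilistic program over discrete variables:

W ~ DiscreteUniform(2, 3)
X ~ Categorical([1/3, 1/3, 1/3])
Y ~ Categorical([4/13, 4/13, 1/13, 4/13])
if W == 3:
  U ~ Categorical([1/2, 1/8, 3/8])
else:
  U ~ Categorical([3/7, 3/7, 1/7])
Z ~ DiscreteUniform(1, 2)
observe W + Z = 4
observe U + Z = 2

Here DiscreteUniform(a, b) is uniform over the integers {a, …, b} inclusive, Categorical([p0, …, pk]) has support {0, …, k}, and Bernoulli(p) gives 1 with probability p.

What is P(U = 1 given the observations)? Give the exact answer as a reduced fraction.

P(U = 1 | obs) = 7/31

Enumerate traces; 24 have nonzero weight after conditioning:
  (W=2, X=0, Y=0, U=0, Z=2) weight 1/91
  (W=2, X=0, Y=1, U=0, Z=2) weight 1/91
  (W=2, X=0, Y=2, U=0, Z=2) weight 1/364
  (W=2, X=0, Y=3, U=0, Z=2) weight 1/91
  (W=2, X=1, Y=0, U=0, Z=2) weight 1/91
  (W=2, X=1, Y=1, U=0, Z=2) weight 1/91
  (W=2, X=1, Y=2, U=0, Z=2) weight 1/364
  (W=2, X=1, Y=3, U=0, Z=2) weight 1/91
  (W=3, X=0, Y=0, U=1, Z=1) weight 1/312
  … 15 more
Group by U:
  weight(U=0) = 3/28
  weight(U=1) = 1/32
Total weight = 3/28 + 1/32 = 31/224
P(U=0 | obs) = 3/28 / 31/224 = 24/31
P(U=1 | obs) = 1/32 / 31/224 = 7/31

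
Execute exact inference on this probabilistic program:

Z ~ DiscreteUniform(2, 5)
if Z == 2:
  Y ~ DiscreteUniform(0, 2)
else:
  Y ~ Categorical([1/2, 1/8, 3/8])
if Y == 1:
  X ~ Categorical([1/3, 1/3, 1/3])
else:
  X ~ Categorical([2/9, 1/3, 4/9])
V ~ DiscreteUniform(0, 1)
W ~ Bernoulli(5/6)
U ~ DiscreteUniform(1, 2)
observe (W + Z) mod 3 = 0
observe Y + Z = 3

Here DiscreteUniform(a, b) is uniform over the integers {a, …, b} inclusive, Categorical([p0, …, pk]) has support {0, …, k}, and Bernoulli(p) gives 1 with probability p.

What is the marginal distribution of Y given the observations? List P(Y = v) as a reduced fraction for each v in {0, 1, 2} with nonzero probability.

Enumerate traces; 24 have nonzero weight after conditioning:
  (Z=2, Y=1, X=0, V=0, W=1, U=1) weight 5/864
  (Z=2, Y=1, X=0, V=0, W=1, U=2) weight 5/864
  (Z=2, Y=1, X=0, V=1, W=1, U=1) weight 5/864
  (Z=2, Y=1, X=0, V=1, W=1, U=2) weight 5/864
  (Z=2, Y=1, X=1, V=0, W=1, U=1) weight 5/864
  (Z=2, Y=1, X=1, V=0, W=1, U=2) weight 5/864
  (Z=2, Y=1, X=1, V=1, W=1, U=1) weight 5/864
  (Z=2, Y=1, X=1, V=1, W=1, U=2) weight 5/864
  (Z=3, Y=0, X=0, V=0, W=0, U=1) weight 1/864
  … 15 more
Group by Y:
  weight(Y=0) = 1/48
  weight(Y=1) = 5/72
Total weight = 1/48 + 5/72 = 13/144
P(Y=0 | obs) = 1/48 / 13/144 = 3/13
P(Y=1 | obs) = 5/72 / 13/144 = 10/13

P(Y=0) = 3/13, P(Y=1) = 10/13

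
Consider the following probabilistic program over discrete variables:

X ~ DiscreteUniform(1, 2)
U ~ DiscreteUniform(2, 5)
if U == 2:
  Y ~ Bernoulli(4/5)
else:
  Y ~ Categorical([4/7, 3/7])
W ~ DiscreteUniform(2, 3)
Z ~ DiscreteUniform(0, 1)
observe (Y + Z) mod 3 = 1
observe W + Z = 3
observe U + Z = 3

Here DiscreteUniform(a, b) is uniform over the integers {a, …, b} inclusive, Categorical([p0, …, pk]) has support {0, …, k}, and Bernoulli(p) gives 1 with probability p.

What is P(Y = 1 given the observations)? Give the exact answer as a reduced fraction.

Enumerate traces; 4 have nonzero weight after conditioning:
  (X=1, U=2, Y=0, W=2, Z=1) weight 1/160
  (X=1, U=3, Y=1, W=3, Z=0) weight 3/224
  (X=2, U=2, Y=0, W=2, Z=1) weight 1/160
  (X=2, U=3, Y=1, W=3, Z=0) weight 3/224
Group by Y:
  weight(Y=0) = 1/80
  weight(Y=1) = 3/112
Total weight = 1/80 + 3/112 = 11/280
P(Y=0 | obs) = 1/80 / 11/280 = 7/22
P(Y=1 | obs) = 3/112 / 11/280 = 15/22

P(Y = 1 | obs) = 15/22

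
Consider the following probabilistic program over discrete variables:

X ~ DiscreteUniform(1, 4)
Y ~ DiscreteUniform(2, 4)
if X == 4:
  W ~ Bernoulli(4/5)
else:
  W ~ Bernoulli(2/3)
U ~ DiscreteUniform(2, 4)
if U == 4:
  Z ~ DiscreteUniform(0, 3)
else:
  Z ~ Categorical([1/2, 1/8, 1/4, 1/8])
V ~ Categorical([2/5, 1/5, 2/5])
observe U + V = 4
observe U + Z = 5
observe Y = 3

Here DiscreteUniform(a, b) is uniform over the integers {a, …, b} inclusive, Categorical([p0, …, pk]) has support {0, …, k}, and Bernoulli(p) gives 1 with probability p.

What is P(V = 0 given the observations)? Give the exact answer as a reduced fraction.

P(V = 0 | obs) = 1/2

Enumerate traces; 24 have nonzero weight after conditioning:
  (X=1, Y=3, W=0, U=2, Z=3, V=2) weight 1/2160
  (X=1, Y=3, W=0, U=3, Z=2, V=1) weight 1/2160
  (X=1, Y=3, W=0, U=4, Z=1, V=0) weight 1/1080
  (X=1, Y=3, W=1, U=2, Z=3, V=2) weight 1/1080
  (X=1, Y=3, W=1, U=3, Z=2, V=1) weight 1/1080
  (X=1, Y=3, W=1, U=4, Z=1, V=0) weight 1/540
  (X=2, Y=3, W=0, U=2, Z=3, V=2) weight 1/2160
  (X=2, Y=3, W=0, U=3, Z=2, V=1) weight 1/2160
  … 16 more
Group by V:
  weight(V=0) = 1/90
  weight(V=1) = 1/180
  weight(V=2) = 1/180
Total weight = 1/90 + 1/180 + 1/180 = 1/45
P(V=0 | obs) = 1/90 / 1/45 = 1/2
P(V=1 | obs) = 1/180 / 1/45 = 1/4
P(V=2 | obs) = 1/180 / 1/45 = 1/4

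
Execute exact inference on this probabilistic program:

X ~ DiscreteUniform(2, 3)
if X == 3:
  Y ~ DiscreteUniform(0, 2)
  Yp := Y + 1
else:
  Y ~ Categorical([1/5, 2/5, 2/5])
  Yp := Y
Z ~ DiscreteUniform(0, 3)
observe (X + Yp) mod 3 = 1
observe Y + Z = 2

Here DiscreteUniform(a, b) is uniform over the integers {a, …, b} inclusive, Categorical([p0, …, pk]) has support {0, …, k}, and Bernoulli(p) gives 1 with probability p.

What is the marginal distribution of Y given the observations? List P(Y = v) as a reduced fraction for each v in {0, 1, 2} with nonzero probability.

Enumerate traces; 2 have nonzero weight after conditioning:
  (X=2, Y=2, Z=0) weight 1/20
  (X=3, Y=0, Z=2) weight 1/24
Group by Y:
  weight(Y=0) = 1/24
  weight(Y=2) = 1/20
Total weight = 1/24 + 1/20 = 11/120
P(Y=0 | obs) = 1/24 / 11/120 = 5/11
P(Y=2 | obs) = 1/20 / 11/120 = 6/11

P(Y=0) = 5/11, P(Y=2) = 6/11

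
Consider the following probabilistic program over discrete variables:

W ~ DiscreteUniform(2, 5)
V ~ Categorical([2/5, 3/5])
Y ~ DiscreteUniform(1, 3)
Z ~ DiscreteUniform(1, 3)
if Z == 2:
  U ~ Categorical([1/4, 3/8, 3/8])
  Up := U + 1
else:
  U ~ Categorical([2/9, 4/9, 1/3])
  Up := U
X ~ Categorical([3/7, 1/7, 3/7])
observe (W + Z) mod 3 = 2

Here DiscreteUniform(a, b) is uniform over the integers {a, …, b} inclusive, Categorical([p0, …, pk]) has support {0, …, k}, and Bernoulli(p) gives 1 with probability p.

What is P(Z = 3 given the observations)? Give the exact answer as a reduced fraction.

Enumerate traces; 216 have nonzero weight after conditioning:
  (W=2, V=0, Y=1, Z=3, U=0, X=0) weight 1/945
  (W=2, V=0, Y=1, Z=3, U=0, X=1) weight 1/2835
  (W=2, V=0, Y=1, Z=3, U=0, X=2) weight 1/945
  (W=2, V=0, Y=1, Z=3, U=1, X=0) weight 2/945
  (W=2, V=0, Y=1, Z=3, U=1, X=1) weight 2/2835
  (W=2, V=0, Y=1, Z=3, U=1, X=2) weight 2/945
  (W=2, V=0, Y=1, Z=3, U=2, X=0) weight 1/630
  (W=2, V=0, Y=1, Z=3, U=2, X=1) weight 1/1890
  (W=3, V=0, Y=1, Z=2, U=0, X=0) weight 1/840
  (W=4, V=0, Y=1, Z=1, U=0, X=0) weight 1/945
  … 206 more
Group by Z:
  weight(Z=1) = 1/12
  weight(Z=2) = 1/12
  weight(Z=3) = 1/6
Total weight = 1/12 + 1/12 + 1/6 = 1/3
P(Z=1 | obs) = 1/12 / 1/3 = 1/4
P(Z=2 | obs) = 1/12 / 1/3 = 1/4
P(Z=3 | obs) = 1/6 / 1/3 = 1/2

P(Z = 3 | obs) = 1/2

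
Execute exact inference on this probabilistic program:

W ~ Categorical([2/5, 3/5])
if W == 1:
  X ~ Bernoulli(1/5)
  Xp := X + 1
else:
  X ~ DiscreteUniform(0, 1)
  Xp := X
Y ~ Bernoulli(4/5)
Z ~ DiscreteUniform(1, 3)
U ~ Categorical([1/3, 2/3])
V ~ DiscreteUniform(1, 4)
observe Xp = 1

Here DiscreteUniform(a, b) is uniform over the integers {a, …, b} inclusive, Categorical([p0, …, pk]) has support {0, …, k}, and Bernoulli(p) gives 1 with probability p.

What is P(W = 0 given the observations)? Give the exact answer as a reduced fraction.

Enumerate traces; 96 have nonzero weight after conditioning:
  (W=0, X=1, Y=0, Z=1, U=0, V=1) weight 1/900
  (W=0, X=1, Y=0, Z=1, U=0, V=2) weight 1/900
  (W=0, X=1, Y=0, Z=1, U=0, V=3) weight 1/900
  (W=0, X=1, Y=0, Z=1, U=0, V=4) weight 1/900
  (W=0, X=1, Y=0, Z=1, U=1, V=1) weight 1/450
  (W=0, X=1, Y=0, Z=1, U=1, V=2) weight 1/450
  (W=0, X=1, Y=0, Z=1, U=1, V=3) weight 1/450
  (W=0, X=1, Y=0, Z=1, U=1, V=4) weight 1/450
  (W=1, X=0, Y=0, Z=1, U=0, V=1) weight 1/375
  … 87 more
Group by W:
  weight(W=0) = 1/5
  weight(W=1) = 12/25
Total weight = 1/5 + 12/25 = 17/25
P(W=0 | obs) = 1/5 / 17/25 = 5/17
P(W=1 | obs) = 12/25 / 17/25 = 12/17

P(W = 0 | obs) = 5/17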